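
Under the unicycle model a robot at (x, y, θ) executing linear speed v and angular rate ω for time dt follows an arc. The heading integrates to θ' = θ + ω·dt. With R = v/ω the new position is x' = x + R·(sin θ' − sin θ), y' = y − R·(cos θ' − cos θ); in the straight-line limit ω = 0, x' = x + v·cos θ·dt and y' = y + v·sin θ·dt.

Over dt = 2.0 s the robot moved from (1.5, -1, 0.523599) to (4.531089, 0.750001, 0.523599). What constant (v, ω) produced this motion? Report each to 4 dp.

Δθ = 0.523599 − 0.523599 = 0.000000
ω = Δθ/dt = 0.000000/2.0 = 0.0000
ω = 0 → v = (Δx·cos θ + Δy·sin θ)/dt = 1.7500

v = 1.7500, ω = 0.0000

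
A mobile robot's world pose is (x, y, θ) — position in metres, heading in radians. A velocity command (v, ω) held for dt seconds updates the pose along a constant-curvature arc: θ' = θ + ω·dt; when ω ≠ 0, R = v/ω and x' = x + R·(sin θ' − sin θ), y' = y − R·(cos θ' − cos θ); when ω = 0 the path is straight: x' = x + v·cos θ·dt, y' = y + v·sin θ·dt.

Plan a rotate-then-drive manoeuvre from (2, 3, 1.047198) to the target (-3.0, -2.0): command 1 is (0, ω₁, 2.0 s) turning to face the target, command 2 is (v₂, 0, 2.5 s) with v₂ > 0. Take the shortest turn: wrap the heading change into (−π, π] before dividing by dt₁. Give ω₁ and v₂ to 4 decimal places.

ω₁ = 1.4399, v₂ = 2.8284

heading to target = atan2(-2−3, -3−2) = -2.3562
Δθ = wrap(-2.3562 − 1.0472) = 2.8798; ω₁ = Δθ/dt₁ = 1.4399
distance = √((-3−2)² + (-2−3)²) = 7.0711; v₂ = distance/dt₂ = 2.8284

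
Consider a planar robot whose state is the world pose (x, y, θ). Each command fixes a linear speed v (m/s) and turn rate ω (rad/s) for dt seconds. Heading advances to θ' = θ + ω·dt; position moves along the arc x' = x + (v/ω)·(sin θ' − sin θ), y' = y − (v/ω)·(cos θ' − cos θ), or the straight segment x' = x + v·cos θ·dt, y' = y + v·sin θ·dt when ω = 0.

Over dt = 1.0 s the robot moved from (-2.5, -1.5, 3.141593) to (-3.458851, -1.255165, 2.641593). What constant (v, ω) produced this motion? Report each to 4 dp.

Δθ = 2.641593 − 3.141593 = -0.500000
ω = Δθ/dt = -0.500000/1.0 = -0.5000
R = Δx/(sin θ' − sin θ) = -2.0000
v = R·ω = -2.0000·-0.5000 = 1.0000

v = 1.0000, ω = -0.5000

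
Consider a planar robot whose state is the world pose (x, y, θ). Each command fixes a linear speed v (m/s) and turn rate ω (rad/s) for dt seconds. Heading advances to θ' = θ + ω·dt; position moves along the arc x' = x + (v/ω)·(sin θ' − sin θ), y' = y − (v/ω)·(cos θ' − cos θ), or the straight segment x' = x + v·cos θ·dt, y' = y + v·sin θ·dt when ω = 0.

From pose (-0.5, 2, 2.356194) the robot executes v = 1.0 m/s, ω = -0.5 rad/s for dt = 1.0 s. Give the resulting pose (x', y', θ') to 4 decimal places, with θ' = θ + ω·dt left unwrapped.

(-1.0049, 2.8511, 1.8562)

θ' = 2.3562 + -0.5·1.0 = 1.8562
R = v/ω = 1.0/-0.5 = -2.0000
x' = -0.5 + -2.0000·(sin 1.8562 − sin 2.3562) = -1.0049
y' = 2 − -2.0000·(cos 1.8562 − cos 2.3562) = 2.8511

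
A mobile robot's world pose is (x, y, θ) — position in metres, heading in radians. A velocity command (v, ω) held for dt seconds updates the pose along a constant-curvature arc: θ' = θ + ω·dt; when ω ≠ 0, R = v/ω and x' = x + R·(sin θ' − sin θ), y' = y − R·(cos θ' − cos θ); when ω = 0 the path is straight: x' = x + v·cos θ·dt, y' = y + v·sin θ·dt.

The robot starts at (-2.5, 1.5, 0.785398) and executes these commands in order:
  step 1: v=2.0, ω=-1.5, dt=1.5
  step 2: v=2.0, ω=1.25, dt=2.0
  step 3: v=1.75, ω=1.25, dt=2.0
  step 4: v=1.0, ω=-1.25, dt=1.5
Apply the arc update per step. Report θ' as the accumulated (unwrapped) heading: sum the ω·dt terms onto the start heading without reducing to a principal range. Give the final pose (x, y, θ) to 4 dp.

(-0.1093, 2.7261, 1.6604)

step 1: θ'=-1.4646 (R=-1.3333) → pose (-0.2314, 0.6985, -1.4646)
step 2: θ'=1.0354 (R=1.6000) → pose (2.7357, 0.0518, 1.0354)
step 3: θ'=3.5354 (R=1.4000) → pose (0.9944, 2.0589, 3.5354)
step 4: θ'=1.6604 (R=-0.8000) → pose (-0.1093, 2.7261, 1.6604)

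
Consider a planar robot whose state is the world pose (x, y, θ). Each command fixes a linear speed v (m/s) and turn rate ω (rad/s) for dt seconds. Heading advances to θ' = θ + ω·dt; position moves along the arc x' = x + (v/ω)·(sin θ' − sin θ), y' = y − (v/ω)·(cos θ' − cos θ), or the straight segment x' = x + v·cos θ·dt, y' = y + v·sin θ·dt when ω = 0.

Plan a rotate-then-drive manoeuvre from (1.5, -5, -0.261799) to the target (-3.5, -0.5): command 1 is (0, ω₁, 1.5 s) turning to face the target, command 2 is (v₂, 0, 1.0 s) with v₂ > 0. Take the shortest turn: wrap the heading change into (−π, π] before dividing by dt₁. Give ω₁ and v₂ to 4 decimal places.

heading to target = atan2(-0.5−-5, -3.5−1.5) = 2.4088
Δθ = wrap(2.4088 − -0.2618) = 2.6706; ω₁ = Δθ/dt₁ = 1.7804
distance = √((-3.5−1.5)² + (-0.5−-5)²) = 6.7268; v₂ = distance/dt₂ = 6.7268

ω₁ = 1.7804, v₂ = 6.7268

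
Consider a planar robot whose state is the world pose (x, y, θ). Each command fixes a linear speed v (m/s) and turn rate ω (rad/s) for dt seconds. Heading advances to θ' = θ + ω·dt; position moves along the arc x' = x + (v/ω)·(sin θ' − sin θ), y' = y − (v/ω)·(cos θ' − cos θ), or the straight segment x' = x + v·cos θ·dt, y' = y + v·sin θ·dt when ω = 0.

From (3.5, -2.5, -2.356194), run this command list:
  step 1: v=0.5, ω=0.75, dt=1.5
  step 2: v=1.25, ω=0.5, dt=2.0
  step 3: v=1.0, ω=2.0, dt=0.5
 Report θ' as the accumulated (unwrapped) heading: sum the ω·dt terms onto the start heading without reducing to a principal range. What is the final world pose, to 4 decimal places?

(5.5894, -4.6669, 0.7688)

step 1: θ'=-1.2312 (R=0.6667) → pose (3.3428, -3.1935, -1.2312)
step 2: θ'=-0.2312 (R=2.5000) → pose (5.1272, -4.7942, -0.2312)
step 3: θ'=0.7688 (R=0.5000) → pose (5.5894, -4.6669, 0.7688)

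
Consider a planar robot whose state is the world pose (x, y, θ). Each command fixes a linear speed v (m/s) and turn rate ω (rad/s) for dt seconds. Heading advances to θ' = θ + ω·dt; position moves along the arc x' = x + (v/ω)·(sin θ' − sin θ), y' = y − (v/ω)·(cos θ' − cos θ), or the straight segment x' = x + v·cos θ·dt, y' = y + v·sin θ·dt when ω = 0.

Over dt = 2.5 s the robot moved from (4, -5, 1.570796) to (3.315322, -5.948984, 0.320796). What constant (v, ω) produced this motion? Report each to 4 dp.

Δθ = 0.320796 − 1.570796 = -1.250000
ω = Δθ/dt = -1.250000/2.5 = -0.5000
R = −Δy/(cos θ' − cos θ) = 1.0000
v = R·ω = 1.0000·-0.5000 = -0.5000

v = -0.5000, ω = -0.5000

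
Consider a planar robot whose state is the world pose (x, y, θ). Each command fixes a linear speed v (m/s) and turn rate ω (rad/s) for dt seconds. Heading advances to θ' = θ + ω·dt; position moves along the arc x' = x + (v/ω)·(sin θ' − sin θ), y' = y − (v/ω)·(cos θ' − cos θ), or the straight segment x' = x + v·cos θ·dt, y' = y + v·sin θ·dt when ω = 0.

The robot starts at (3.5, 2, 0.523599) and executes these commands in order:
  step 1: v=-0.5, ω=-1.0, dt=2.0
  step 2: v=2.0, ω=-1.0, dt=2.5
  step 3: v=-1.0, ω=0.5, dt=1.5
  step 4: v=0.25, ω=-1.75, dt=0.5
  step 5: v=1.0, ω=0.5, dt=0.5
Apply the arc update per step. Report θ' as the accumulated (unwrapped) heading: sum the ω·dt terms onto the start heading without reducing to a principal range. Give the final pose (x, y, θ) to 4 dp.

step 1: θ'=-1.4764 (R=0.5000) → pose (2.7522, 2.3859, -1.4764)
step 2: θ'=-3.9764 (R=-2.0000) → pose (-0.7212, 0.8547, -3.9764)
step 3: θ'=-3.2264 (R=-2.0000) → pose (0.5917, 0.2046, -3.2264)
step 4: θ'=-4.1014 (R=-0.1429) → pose (0.4868, 0.2650, -4.1014)
step 5: θ'=-3.8514 (R=2.0000) → pose (0.1520, 0.6346, -3.8514)

(0.1520, 0.6346, -3.8514)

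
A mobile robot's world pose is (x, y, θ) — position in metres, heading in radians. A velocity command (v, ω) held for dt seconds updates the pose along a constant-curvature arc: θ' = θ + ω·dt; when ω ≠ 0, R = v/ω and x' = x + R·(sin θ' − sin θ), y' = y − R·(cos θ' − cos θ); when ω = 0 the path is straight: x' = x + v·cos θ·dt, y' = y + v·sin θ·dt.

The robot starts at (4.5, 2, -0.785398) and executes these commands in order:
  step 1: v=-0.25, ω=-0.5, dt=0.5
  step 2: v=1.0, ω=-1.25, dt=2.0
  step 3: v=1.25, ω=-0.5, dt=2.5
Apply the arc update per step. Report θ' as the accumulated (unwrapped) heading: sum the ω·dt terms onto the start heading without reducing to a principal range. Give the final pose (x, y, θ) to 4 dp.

(1.8944, 3.4425, -4.7854)

step 1: θ'=-1.0354 (R=0.5000) → pose (4.4235, 2.0985, -1.0354)
step 2: θ'=-3.5354 (R=-0.8000) → pose (3.4285, 0.9516, -3.5354)
step 3: θ'=-4.7854 (R=-2.5000) → pose (1.8944, 3.4425, -4.7854)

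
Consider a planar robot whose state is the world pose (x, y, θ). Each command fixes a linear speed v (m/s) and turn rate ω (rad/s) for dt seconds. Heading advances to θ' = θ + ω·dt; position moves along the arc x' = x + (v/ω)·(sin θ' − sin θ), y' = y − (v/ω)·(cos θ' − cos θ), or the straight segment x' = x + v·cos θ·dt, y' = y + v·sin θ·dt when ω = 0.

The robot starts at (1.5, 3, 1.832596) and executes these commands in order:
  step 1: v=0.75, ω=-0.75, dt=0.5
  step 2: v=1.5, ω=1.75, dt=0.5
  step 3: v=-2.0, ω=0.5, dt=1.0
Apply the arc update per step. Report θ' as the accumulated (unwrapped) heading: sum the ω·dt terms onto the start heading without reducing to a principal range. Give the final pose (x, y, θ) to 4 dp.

step 1: θ'=1.4576 (R=-1.0000) → pose (1.4723, 3.3718, 1.4576)
step 2: θ'=2.3326 (R=0.8571) → pose (1.2409, 4.0602, 2.3326)
step 3: θ'=2.8326 (R=-4.0000) → pose (2.9189, 3.0106, 2.8326)

(2.9189, 3.0106, 2.8326)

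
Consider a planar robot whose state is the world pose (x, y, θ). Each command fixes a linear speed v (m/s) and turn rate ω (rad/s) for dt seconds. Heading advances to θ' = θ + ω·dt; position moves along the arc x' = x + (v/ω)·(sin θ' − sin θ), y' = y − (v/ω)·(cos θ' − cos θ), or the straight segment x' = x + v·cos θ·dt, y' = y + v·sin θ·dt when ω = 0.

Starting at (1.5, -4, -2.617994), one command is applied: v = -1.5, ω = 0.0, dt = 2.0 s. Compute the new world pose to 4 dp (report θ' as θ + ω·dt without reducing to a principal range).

θ' = -2.6180 + 0.0·2.0 = -2.6180
ω = 0 → straight: x' = 1.5 + -1.5·cos(-2.6180)·2.0 = 4.0981
y' = -4 + -1.5·sin(-2.6180)·2.0 = -2.5000

(4.0981, -2.5000, -2.6180)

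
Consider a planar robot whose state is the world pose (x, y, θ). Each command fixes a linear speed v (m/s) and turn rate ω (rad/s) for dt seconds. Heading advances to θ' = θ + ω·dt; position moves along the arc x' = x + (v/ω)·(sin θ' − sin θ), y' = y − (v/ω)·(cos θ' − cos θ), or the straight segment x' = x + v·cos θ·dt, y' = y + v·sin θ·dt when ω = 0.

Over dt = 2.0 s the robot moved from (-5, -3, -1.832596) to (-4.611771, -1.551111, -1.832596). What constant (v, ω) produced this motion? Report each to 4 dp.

Δθ = -1.832596 − -1.832596 = 0.000000
ω = Δθ/dt = 0.000000/2.0 = 0.0000
ω = 0 → v = (Δx·cos θ + Δy·sin θ)/dt = -0.7500

v = -0.7500, ω = 0.0000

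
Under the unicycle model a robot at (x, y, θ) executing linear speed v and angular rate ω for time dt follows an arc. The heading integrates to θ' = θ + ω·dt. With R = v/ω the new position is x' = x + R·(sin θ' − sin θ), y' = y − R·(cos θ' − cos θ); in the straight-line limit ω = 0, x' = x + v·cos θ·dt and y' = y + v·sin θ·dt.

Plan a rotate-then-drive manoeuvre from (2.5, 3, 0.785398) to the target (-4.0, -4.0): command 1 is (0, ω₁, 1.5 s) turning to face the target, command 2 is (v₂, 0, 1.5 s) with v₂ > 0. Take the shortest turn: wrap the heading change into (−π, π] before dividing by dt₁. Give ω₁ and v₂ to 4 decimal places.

heading to target = atan2(-4−3, -4−2.5) = -2.3192
Δθ = wrap(-2.3192 − 0.7854) = -3.1046; ω₁ = Δθ/dt₁ = -2.0697
distance = √((-4−2.5)² + (-4−3)²) = 9.5525; v₂ = distance/dt₂ = 6.3683

ω₁ = -2.0697, v₂ = 6.3683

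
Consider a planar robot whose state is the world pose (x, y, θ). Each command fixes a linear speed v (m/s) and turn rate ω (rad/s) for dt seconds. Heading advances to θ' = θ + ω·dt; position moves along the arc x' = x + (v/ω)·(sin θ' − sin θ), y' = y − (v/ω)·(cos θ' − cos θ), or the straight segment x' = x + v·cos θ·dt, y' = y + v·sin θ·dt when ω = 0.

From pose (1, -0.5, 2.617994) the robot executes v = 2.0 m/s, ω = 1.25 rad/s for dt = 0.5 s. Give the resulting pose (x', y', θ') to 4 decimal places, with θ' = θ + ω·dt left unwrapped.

θ' = 2.6180 + 1.25·0.5 = 3.2430
R = v/ω = 2.0/1.25 = 1.6000
x' = 1 + 1.6000·(sin 3.2430 − sin 2.6180) = 0.0380
y' = -0.5 − 1.6000·(cos 3.2430 − cos 2.6180) = -0.2939

(0.0380, -0.2939, 3.2430)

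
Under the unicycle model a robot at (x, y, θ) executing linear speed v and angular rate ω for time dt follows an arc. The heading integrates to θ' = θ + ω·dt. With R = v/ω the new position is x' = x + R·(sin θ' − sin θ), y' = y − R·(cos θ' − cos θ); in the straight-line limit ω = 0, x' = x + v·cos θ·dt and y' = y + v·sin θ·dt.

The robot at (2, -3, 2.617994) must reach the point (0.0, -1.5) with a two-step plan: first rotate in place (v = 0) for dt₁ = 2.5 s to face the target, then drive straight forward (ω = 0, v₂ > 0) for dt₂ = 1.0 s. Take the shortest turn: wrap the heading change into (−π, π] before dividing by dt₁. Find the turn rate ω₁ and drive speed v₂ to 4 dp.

ω₁ = -0.0480, v₂ = 2.5000

heading to target = atan2(-1.5−-3, 0−2) = 2.4981
Δθ = wrap(2.4981 − 2.6180) = -0.1199; ω₁ = Δθ/dt₁ = -0.0480
distance = √((0−2)² + (-1.5−-3)²) = 2.5000; v₂ = distance/dt₂ = 2.5000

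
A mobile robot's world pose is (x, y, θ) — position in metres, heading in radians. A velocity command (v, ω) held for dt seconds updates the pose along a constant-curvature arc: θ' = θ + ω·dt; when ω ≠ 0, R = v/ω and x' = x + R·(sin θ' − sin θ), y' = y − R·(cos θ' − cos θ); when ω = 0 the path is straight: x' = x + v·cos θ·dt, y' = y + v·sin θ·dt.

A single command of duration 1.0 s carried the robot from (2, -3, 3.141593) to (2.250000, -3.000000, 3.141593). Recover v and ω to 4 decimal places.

v = -0.2500, ω = 0.0000

Δθ = 3.141593 − 3.141593 = 0.000000
ω = Δθ/dt = 0.000000/1.0 = 0.0000
ω = 0 → v = (Δx·cos θ + Δy·sin θ)/dt = -0.2500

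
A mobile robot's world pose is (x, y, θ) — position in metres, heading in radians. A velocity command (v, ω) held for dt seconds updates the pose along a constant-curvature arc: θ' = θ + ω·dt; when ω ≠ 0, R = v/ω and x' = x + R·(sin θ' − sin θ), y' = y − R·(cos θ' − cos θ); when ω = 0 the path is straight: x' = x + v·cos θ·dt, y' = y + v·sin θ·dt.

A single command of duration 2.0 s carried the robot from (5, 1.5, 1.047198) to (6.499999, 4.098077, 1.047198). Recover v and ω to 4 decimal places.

v = 1.5000, ω = 0.0000

Δθ = 1.047198 − 1.047198 = 0.000000
ω = Δθ/dt = 0.000000/2.0 = 0.0000
ω = 0 → v = (Δx·cos θ + Δy·sin θ)/dt = 1.5000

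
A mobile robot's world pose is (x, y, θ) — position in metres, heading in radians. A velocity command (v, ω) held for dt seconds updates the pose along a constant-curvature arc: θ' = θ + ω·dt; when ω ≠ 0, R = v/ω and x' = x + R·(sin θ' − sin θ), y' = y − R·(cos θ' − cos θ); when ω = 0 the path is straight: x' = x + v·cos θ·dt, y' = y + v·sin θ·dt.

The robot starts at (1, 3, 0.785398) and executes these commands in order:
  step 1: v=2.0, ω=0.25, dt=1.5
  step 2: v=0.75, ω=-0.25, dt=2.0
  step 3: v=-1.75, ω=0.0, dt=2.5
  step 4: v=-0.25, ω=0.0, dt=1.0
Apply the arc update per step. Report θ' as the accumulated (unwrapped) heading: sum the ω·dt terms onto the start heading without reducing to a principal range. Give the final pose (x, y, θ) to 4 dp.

step 1: θ'=1.1604 (R=8.0000) → pose (2.6788, 5.4651, 1.1604)
step 2: θ'=0.6604 (R=-3.0000) → pose (3.5894, 6.6374, 0.6604)
step 3: θ'=0.6604 (straight) → pose (0.1343, 3.9536, 0.6604)
step 4: θ'=0.6604 (straight) → pose (-0.0632, 3.8003, 0.6604)

(-0.0632, 3.8003, 0.6604)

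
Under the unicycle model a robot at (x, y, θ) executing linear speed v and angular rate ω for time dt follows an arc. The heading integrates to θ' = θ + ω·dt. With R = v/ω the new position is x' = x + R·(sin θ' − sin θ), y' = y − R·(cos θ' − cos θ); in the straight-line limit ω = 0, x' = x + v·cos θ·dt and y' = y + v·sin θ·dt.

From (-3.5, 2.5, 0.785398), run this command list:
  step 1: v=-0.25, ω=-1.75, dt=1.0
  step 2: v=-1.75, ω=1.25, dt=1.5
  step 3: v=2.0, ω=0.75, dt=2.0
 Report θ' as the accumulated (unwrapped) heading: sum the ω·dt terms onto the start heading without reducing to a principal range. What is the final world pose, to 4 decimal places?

step 1: θ'=-0.9646 (R=0.1429) → pose (-3.7184, 2.5196, -0.9646)
step 2: θ'=0.9104 (R=-1.4000) → pose (-5.9746, 2.5808, 0.9104)
step 3: θ'=2.4104 (R=2.6667) → pose (-6.2999, 6.2016, 2.4104)

(-6.2999, 6.2016, 2.4104)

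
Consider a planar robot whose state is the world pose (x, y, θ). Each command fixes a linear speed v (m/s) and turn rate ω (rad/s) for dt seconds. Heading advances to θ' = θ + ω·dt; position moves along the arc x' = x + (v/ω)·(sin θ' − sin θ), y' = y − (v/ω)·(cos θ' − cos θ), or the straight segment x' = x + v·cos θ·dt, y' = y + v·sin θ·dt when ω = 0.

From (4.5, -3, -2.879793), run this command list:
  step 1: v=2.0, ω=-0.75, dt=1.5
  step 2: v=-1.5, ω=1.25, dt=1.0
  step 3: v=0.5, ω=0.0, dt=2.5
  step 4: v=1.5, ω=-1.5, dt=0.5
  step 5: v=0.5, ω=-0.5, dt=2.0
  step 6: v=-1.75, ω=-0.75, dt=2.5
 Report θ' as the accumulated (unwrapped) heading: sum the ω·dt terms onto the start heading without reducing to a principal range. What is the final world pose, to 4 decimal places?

step 1: θ'=-4.0048 (R=-2.6667) → pose (1.7833, -2.1576, -4.0048)
step 2: θ'=-2.7548 (R=-1.2000) → pose (3.1479, -2.4889, -2.7548)
step 3: θ'=-2.7548 (straight) → pose (1.9903, -2.9604, -2.7548)
step 4: θ'=-3.5048 (R=-1.0000) → pose (1.2578, -2.9691, -3.5048)
step 5: θ'=-4.5048 (R=-1.0000) → pose (0.6345, -2.2404, -4.5048)
step 6: θ'=-6.3798 (R=2.3333) → pose (-1.8738, -5.0438, -6.3798)

(-1.8738, -5.0438, -6.3798)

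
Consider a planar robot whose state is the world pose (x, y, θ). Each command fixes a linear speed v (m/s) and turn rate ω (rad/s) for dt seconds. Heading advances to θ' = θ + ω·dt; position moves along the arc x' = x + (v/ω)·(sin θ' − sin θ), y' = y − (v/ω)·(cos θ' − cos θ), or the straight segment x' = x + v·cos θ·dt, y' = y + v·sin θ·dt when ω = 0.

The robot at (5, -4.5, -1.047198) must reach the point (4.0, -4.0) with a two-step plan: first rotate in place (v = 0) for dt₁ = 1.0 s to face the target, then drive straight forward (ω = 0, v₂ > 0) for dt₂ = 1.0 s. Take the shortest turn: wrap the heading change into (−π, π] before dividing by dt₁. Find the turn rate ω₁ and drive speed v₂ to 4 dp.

ω₁ = -2.5580, v₂ = 1.1180

heading to target = atan2(-4−-4.5, 4−5) = 2.6779
Δθ = wrap(2.6779 − -1.0472) = -2.5580; ω₁ = Δθ/dt₁ = -2.5580
distance = √((4−5)² + (-4−-4.5)²) = 1.1180; v₂ = distance/dt₂ = 1.1180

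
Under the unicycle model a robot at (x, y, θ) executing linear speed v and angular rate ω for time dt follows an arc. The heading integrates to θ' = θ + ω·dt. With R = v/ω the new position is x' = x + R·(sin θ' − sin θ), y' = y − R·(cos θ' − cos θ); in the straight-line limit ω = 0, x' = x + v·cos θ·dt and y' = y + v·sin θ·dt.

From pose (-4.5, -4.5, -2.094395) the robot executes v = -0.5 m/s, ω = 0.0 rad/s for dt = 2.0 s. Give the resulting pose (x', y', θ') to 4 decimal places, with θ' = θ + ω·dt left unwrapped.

(-4.0000, -3.6340, -2.0944)

θ' = -2.0944 + 0.0·2.0 = -2.0944
ω = 0 → straight: x' = -4.5 + -0.5·cos(-2.0944)·2.0 = -4.0000
y' = -4.5 + -0.5·sin(-2.0944)·2.0 = -3.6340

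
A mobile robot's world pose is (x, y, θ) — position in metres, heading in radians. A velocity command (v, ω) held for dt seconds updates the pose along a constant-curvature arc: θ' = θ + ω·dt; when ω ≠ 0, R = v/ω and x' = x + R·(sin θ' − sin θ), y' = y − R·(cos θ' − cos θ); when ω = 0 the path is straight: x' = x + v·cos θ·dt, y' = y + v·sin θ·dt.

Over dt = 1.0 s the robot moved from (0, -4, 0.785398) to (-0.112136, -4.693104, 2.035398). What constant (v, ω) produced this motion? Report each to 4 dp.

Δθ = 2.035398 − 0.785398 = 1.250000
ω = Δθ/dt = 1.250000/1.0 = 1.2500
R = −Δy/(cos θ' − cos θ) = -0.6000
v = R·ω = -0.6000·1.2500 = -0.7500

v = -0.7500, ω = 1.2500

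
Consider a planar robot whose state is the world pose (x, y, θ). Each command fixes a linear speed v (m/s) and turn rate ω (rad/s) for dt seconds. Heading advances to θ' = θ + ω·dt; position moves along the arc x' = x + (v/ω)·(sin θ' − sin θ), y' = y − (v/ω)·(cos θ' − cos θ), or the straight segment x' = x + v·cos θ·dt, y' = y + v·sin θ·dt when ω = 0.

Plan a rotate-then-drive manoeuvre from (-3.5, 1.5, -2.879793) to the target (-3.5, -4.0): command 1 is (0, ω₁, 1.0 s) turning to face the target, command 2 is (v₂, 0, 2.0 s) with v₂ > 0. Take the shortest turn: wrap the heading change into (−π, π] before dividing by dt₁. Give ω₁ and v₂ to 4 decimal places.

heading to target = atan2(-4−1.5, -3.5−-3.5) = -1.5708
Δθ = wrap(-1.5708 − -2.8798) = 1.3090; ω₁ = Δθ/dt₁ = 1.3090
distance = √((-3.5−-3.5)² + (-4−1.5)²) = 5.5000; v₂ = distance/dt₂ = 2.7500

ω₁ = 1.3090, v₂ = 2.7500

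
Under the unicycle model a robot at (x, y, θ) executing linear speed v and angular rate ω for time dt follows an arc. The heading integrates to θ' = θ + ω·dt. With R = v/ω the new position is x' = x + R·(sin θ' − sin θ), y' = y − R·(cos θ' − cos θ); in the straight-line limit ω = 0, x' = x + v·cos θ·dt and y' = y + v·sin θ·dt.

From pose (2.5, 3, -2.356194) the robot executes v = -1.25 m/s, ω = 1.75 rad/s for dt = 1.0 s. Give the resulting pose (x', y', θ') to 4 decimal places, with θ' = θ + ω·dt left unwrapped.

θ' = -2.3562 + 1.75·1.0 = -0.6062
R = v/ω = -1.25/1.75 = -0.7143
x' = 2.5 + -0.7143·(sin -0.6062 − sin -2.3562) = 2.4019
y' = 3 − -0.7143·(cos -0.6062 − cos -2.3562) = 4.0921

(2.4019, 4.0921, -0.6062)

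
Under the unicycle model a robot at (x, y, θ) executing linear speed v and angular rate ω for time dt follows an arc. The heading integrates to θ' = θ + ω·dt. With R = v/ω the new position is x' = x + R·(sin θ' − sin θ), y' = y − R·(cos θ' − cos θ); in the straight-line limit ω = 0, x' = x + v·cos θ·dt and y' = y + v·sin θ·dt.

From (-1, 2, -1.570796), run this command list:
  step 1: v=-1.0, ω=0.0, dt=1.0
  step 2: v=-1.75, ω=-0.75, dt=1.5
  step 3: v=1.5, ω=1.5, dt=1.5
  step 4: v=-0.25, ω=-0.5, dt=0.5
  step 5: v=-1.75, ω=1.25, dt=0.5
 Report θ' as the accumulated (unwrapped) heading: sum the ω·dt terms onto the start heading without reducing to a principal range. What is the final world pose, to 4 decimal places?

step 1: θ'=-1.5708 (straight) → pose (-1.0000, 3.0000, -1.5708)
step 2: θ'=-2.6958 (R=2.3333) → pose (0.3273, 5.1053, -2.6958)
step 3: θ'=-0.4458 (R=1.0000) → pose (0.3273, 3.3008, -0.4458)
step 4: θ'=-0.6958 (R=0.5000) → pose (0.2223, 3.3681, -0.6958)
step 5: θ'=-0.0708 (R=-1.4000) → pose (-0.5760, 3.6901, -0.0708)

(-0.5760, 3.6901, -0.0708)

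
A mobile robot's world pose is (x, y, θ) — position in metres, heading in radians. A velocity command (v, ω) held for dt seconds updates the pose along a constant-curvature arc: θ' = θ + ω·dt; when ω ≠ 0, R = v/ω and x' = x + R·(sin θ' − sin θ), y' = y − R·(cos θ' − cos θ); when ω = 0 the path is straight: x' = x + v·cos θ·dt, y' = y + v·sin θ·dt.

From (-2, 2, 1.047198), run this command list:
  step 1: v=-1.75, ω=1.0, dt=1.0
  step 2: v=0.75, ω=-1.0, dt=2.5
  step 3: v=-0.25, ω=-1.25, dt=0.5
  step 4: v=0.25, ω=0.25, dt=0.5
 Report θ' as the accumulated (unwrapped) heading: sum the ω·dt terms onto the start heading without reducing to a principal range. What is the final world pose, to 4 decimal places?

step 1: θ'=2.0472 (R=-1.7500) → pose (-2.0396, 0.3225, 2.0472)
step 2: θ'=-0.4528 (R=-0.7500) → pose (-1.0450, 1.3408, -0.4528)
step 3: θ'=-1.0778 (R=0.2000) → pose (-1.1337, 1.4260, -1.0778)
step 4: θ'=-0.9528 (R=1.0000) → pose (-1.0678, 1.3199, -0.9528)

(-1.0678, 1.3199, -0.9528)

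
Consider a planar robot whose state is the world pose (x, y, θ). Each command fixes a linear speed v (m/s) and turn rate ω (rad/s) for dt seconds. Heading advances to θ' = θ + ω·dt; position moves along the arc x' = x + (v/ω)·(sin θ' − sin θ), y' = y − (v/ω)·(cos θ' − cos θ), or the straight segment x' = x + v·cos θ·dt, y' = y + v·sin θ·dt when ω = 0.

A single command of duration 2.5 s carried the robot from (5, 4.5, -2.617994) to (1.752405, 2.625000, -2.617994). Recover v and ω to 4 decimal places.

v = 1.5000, ω = 0.0000

Δθ = -2.617994 − -2.617994 = 0.000000
ω = Δθ/dt = 0.000000/2.5 = 0.0000
ω = 0 → v = (Δx·cos θ + Δy·sin θ)/dt = 1.5000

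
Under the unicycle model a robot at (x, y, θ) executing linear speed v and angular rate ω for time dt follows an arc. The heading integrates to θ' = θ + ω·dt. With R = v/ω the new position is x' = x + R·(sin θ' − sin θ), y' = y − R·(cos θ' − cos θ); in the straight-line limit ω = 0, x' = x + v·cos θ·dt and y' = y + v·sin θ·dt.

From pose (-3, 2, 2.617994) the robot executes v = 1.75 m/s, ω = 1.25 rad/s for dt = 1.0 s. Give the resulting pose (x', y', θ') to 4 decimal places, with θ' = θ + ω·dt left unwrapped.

(-4.6299, 1.8342, 3.8680)

θ' = 2.6180 + 1.25·1.0 = 3.8680
R = v/ω = 1.75/1.25 = 1.4000
x' = -3 + 1.4000·(sin 3.8680 − sin 2.6180) = -4.6299
y' = 2 − 1.4000·(cos 3.8680 − cos 2.6180) = 1.8342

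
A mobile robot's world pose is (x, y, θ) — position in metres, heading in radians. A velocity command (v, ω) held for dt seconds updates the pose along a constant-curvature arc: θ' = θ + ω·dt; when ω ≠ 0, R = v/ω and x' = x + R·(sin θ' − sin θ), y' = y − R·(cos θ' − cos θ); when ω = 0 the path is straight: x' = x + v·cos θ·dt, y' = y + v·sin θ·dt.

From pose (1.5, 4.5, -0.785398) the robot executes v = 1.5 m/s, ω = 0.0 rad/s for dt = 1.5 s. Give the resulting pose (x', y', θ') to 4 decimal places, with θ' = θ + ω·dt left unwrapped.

θ' = -0.7854 + 0.0·1.5 = -0.7854
ω = 0 → straight: x' = 1.5 + 1.5·cos(-0.7854)·1.5 = 3.0910
y' = 4.5 + 1.5·sin(-0.7854)·1.5 = 2.9090

(3.0910, 2.9090, -0.7854)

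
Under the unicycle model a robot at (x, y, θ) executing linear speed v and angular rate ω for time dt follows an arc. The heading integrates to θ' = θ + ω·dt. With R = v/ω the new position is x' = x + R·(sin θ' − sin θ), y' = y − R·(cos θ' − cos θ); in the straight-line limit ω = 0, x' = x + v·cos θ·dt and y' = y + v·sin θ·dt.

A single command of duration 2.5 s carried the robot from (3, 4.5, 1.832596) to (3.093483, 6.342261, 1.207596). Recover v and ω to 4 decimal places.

Δθ = 1.207596 − 1.832596 = -0.625000
ω = Δθ/dt = -0.625000/2.5 = -0.2500
R = −Δy/(cos θ' − cos θ) = -3.0000
v = R·ω = -3.0000·-0.2500 = 0.7500

v = 0.7500, ω = -0.2500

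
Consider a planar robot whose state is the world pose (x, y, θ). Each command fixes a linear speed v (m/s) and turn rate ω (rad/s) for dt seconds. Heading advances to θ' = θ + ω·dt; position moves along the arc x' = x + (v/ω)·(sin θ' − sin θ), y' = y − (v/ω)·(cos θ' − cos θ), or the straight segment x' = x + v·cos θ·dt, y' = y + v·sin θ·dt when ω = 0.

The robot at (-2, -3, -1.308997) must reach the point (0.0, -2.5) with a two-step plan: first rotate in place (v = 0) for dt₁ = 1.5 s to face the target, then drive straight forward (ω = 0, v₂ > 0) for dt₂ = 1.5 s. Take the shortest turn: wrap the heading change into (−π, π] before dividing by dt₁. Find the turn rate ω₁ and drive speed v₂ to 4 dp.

heading to target = atan2(-2.5−-3, 0−-2) = 0.2450
Δθ = wrap(0.2450 − -1.3090) = 1.5540; ω₁ = Δθ/dt₁ = 1.0360
distance = √((0−-2)² + (-2.5−-3)²) = 2.0616; v₂ = distance/dt₂ = 1.3744

ω₁ = 1.0360, v₂ = 1.3744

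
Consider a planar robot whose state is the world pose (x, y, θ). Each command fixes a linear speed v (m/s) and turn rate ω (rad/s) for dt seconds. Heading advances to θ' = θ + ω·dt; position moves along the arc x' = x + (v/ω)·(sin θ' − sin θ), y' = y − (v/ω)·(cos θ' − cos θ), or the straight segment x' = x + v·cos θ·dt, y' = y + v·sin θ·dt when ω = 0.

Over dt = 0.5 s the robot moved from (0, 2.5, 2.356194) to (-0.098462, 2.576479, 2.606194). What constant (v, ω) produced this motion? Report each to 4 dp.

Δθ = 2.606194 − 2.356194 = 0.250000
ω = Δθ/dt = 0.250000/0.5 = 0.5000
R = Δx/(sin θ' − sin θ) = 0.5000
v = R·ω = 0.5000·0.5000 = 0.2500

v = 0.2500, ω = 0.5000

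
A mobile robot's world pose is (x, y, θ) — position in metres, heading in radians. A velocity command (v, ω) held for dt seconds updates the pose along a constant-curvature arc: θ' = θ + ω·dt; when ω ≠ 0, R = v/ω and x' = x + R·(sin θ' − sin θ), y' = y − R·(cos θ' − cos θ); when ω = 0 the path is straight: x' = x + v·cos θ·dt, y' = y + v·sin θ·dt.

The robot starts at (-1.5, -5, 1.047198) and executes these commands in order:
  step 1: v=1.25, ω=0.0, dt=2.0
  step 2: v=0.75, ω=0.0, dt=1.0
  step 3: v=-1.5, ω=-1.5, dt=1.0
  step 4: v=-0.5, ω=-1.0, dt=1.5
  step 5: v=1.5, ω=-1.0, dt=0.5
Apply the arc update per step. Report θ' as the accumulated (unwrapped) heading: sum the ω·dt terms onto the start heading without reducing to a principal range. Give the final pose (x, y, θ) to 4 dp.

(-1.8622, -2.5475, -2.4528)

step 1: θ'=1.0472 (straight) → pose (-0.2500, -2.8349, 1.0472)
step 2: θ'=1.0472 (straight) → pose (0.1250, -2.1854, 1.0472)
step 3: θ'=-0.4528 (R=1.0000) → pose (-1.1785, -2.5846, -0.4528)
step 4: θ'=-1.9528 (R=0.5000) → pose (-1.4237, -1.9486, -1.9528)
step 5: θ'=-2.4528 (R=-1.5000) → pose (-1.8622, -2.5475, -2.4528)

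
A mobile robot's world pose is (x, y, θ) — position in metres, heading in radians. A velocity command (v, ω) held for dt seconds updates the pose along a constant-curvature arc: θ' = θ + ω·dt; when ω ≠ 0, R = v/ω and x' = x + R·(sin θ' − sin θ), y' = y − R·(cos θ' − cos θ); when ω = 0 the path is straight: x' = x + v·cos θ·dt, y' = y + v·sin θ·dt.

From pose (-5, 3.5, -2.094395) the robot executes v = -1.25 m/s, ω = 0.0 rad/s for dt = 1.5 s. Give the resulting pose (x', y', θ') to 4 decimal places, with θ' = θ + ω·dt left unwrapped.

(-4.0625, 5.1238, -2.0944)

θ' = -2.0944 + 0.0·1.5 = -2.0944
ω = 0 → straight: x' = -5 + -1.25·cos(-2.0944)·1.5 = -4.0625
y' = 3.5 + -1.25·sin(-2.0944)·1.5 = 5.1238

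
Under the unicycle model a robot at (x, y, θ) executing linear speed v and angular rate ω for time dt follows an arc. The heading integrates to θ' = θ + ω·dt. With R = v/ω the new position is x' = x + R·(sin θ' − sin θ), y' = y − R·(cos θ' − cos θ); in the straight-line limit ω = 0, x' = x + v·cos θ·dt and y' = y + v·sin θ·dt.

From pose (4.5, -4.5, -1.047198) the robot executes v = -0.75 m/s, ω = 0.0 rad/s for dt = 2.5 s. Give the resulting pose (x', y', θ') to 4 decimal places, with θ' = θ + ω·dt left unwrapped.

(3.5625, -2.8762, -1.0472)

θ' = -1.0472 + 0.0·2.5 = -1.0472
ω = 0 → straight: x' = 4.5 + -0.75·cos(-1.0472)·2.5 = 3.5625
y' = -4.5 + -0.75·sin(-1.0472)·2.5 = -2.8762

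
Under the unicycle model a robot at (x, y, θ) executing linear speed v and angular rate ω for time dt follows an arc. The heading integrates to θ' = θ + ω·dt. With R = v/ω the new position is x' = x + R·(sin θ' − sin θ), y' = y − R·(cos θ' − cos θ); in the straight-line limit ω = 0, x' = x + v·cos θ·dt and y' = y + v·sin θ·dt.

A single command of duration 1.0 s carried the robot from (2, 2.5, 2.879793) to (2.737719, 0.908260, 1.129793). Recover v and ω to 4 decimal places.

v = -2.0000, ω = -1.7500

Δθ = 1.129793 − 2.879793 = -1.750000
ω = Δθ/dt = -1.750000/1.0 = -1.7500
R = −Δy/(cos θ' − cos θ) = 1.1429
v = R·ω = 1.1429·-1.7500 = -2.0000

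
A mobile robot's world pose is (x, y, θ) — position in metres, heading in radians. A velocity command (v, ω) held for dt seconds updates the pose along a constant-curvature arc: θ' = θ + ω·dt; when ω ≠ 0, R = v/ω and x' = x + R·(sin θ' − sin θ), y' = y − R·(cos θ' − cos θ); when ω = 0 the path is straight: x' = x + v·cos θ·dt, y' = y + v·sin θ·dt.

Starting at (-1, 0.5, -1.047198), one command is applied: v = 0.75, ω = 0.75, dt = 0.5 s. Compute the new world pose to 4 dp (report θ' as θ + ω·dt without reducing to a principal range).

θ' = -1.0472 + 0.75·0.5 = -0.6722
R = v/ω = 0.75/0.75 = 1.0000
x' = -1 + 1.0000·(sin -0.6722 − sin -1.0472) = -0.7567
y' = 0.5 − 1.0000·(cos -0.6722 − cos -1.0472) = 0.2175

(-0.7567, 0.2175, -0.6722)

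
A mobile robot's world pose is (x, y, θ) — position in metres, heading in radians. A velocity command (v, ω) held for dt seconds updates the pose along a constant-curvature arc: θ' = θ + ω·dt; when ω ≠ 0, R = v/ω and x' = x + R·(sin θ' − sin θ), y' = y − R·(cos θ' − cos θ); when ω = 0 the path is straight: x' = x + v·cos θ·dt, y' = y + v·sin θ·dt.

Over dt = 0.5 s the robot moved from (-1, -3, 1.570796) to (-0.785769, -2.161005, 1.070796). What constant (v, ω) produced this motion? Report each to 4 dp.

v = 1.7500, ω = -1.0000

Δθ = 1.070796 − 1.570796 = -0.500000
ω = Δθ/dt = -0.500000/0.5 = -1.0000
R = −Δy/(cos θ' − cos θ) = -1.7500
v = R·ω = -1.7500·-1.0000 = 1.7500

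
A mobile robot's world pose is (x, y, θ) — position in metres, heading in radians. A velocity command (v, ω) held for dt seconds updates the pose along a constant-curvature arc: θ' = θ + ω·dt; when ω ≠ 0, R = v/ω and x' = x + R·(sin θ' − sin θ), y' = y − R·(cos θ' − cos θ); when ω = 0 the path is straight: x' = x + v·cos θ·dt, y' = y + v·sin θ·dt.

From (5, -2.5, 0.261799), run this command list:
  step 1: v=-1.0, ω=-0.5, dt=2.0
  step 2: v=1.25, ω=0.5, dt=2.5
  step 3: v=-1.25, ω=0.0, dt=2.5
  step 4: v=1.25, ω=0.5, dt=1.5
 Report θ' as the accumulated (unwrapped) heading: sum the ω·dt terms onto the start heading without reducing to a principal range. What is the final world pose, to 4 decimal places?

(4.4759, -2.4890, 1.2618)

step 1: θ'=-0.7382 (R=2.0000) → pose (3.1364, -2.0475, -0.7382)
step 2: θ'=0.5118 (R=2.5000) → pose (6.0432, -2.3780, 0.5118)
step 3: θ'=0.5118 (straight) → pose (3.3186, -3.9084, 0.5118)
step 4: θ'=1.2618 (R=2.5000) → pose (4.4759, -2.4890, 1.2618)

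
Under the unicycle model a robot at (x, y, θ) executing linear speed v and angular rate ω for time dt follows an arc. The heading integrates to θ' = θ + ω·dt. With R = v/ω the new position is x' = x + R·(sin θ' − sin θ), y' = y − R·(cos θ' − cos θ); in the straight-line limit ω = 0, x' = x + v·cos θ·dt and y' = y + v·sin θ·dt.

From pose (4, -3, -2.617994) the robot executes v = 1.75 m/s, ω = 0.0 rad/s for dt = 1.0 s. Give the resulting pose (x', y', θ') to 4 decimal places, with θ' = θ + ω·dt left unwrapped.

(2.4845, -3.8750, -2.6180)

θ' = -2.6180 + 0.0·1.0 = -2.6180
ω = 0 → straight: x' = 4 + 1.75·cos(-2.6180)·1.0 = 2.4845
y' = -3 + 1.75·sin(-2.6180)·1.0 = -3.8750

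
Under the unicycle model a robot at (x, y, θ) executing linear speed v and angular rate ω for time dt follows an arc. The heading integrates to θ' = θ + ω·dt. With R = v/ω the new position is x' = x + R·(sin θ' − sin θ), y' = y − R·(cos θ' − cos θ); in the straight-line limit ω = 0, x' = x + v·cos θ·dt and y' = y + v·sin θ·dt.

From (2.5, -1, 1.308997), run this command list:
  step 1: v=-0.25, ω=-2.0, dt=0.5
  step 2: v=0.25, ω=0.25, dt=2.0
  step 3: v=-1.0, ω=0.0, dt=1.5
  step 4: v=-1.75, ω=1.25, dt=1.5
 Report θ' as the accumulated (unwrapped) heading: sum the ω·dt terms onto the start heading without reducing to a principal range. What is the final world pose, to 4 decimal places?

(2.1960, -4.1320, 2.6840)

step 1: θ'=0.3090 (R=0.1250) → pose (2.4173, -1.0867, 0.3090)
step 2: θ'=0.8090 (R=1.0000) → pose (2.8368, -0.8243, 0.8090)
step 3: θ'=0.8090 (straight) → pose (1.8014, -1.9097, 0.8090)
step 4: θ'=2.6840 (R=-1.4000) → pose (2.1960, -4.1320, 2.6840)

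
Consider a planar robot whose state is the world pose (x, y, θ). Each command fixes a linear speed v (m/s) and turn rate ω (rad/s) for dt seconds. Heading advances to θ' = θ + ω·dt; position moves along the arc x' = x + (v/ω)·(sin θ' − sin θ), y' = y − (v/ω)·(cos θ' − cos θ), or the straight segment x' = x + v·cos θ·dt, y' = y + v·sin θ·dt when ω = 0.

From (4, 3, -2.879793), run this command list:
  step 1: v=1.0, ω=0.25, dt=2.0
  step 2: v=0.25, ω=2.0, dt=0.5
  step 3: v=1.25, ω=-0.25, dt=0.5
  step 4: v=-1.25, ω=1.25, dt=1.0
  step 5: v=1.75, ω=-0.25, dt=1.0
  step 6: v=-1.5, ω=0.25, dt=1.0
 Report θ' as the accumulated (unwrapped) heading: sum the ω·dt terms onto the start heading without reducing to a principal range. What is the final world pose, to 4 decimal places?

step 1: θ'=-2.3798 (R=4.0000) → pose (2.2744, 2.0307, -2.3798)
step 2: θ'=-1.3798 (R=0.1250) → pose (2.2379, 1.9165, -1.3798)
step 3: θ'=-1.5048 (R=-5.0000) → pose (2.3180, 1.2971, -1.5048)
step 4: θ'=-0.2548 (R=-1.0000) → pose (1.5722, 2.1988, -0.2548)
step 5: θ'=-0.5048 (R=-7.0000) → pose (3.1933, 1.5517, -0.5048)
step 6: θ'=-0.2548 (R=-6.0000) → pose (1.8038, 2.1064, -0.2548)

(1.8038, 2.1064, -0.2548)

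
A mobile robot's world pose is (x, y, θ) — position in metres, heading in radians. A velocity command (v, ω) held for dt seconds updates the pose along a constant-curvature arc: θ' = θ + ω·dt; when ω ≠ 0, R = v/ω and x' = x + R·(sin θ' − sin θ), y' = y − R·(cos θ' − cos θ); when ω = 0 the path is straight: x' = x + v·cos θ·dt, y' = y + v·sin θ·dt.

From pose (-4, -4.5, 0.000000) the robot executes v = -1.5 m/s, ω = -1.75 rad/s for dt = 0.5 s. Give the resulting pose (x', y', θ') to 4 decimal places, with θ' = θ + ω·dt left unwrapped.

θ' = 0.0000 + -1.75·0.5 = -0.8750
R = v/ω = -1.5/-1.75 = 0.8571
x' = -4 + 0.8571·(sin -0.8750 − sin 0.0000) = -4.6579
y' = -4.5 − 0.8571·(cos -0.8750 − cos 0.0000) = -4.1923

(-4.6579, -4.1923, -0.8750)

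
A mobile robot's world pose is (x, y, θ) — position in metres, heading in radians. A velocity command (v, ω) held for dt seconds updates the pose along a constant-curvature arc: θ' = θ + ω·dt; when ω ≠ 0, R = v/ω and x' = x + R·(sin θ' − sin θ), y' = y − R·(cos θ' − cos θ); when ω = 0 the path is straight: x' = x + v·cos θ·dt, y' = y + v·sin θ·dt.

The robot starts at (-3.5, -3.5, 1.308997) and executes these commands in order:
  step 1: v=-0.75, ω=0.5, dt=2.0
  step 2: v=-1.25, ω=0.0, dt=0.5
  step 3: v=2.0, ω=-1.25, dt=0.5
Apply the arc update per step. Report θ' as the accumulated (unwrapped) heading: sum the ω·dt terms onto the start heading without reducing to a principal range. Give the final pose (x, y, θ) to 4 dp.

step 1: θ'=2.3090 (R=-1.5000) → pose (-3.1606, -4.8977, 2.3090)
step 2: θ'=2.3090 (straight) → pose (-2.7400, -5.3600, 2.3090)
step 3: θ'=1.6840 (R=-1.6000) → pose (-3.1463, -4.4640, 1.6840)

(-3.1463, -4.4640, 1.6840)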